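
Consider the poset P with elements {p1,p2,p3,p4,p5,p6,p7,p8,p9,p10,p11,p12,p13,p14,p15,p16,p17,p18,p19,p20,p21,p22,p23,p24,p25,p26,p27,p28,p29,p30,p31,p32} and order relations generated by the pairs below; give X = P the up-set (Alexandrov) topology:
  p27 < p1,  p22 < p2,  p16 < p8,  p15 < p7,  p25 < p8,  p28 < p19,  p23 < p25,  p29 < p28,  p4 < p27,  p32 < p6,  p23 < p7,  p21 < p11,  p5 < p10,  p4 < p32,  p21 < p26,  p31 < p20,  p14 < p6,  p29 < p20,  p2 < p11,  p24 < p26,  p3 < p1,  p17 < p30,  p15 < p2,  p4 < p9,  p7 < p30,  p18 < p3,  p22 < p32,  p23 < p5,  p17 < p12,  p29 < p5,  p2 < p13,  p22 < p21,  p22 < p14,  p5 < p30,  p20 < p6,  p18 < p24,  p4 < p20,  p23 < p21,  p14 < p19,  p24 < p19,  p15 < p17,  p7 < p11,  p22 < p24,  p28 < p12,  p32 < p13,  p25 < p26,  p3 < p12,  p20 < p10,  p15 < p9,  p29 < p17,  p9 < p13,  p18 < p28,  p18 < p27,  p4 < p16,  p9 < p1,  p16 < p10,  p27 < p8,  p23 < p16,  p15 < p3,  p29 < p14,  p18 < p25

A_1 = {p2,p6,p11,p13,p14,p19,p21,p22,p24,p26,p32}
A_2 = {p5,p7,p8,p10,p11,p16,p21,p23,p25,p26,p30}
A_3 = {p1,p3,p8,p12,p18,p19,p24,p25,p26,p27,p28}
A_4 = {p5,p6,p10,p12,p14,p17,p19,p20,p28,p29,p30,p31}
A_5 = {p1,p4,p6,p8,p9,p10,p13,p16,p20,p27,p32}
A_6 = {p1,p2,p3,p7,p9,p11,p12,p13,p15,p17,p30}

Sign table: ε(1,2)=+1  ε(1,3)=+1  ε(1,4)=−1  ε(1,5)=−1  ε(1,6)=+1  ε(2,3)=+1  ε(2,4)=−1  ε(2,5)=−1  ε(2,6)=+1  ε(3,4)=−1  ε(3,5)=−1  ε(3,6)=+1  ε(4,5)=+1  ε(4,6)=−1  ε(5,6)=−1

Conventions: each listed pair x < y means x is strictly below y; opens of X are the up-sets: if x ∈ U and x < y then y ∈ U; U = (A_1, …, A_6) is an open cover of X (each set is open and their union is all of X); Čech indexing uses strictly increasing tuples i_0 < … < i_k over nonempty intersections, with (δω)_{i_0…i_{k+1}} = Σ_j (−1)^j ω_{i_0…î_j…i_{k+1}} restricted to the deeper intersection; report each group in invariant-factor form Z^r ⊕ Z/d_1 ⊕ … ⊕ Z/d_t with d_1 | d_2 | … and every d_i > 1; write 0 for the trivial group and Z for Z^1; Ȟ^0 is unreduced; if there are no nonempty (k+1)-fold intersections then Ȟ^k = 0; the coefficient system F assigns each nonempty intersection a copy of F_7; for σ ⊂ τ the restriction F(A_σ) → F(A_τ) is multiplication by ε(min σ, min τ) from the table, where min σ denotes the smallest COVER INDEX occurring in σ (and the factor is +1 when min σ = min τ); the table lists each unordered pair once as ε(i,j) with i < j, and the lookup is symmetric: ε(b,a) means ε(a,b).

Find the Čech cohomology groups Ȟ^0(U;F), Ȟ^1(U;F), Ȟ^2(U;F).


nerve simplices:
  A12={p11,p21,p26} A13={p19,p24,p26} A14={p6,p14,p19} A15={p6,p13,p32} A16={p2,p11,p13} A23={p8,p25,p26} A24={p5,p10,p30} A25={p8,p10,p16} A26={p7,p11,p30} A34={p12,p19,p28} A35={p1,p8,p27} A36={p1,p3,p12} A45={p6,p10,p20} A46={p12,p17,p30} A56={p1,p9,p13}
  A123={p26} A126={p11} A134={p19} A145={p6} A156={p13} A235={p8} A245={p10} A246={p30} A346={p12} A356={p1}
C dims 6,15,10; δ0: rk_F7 5; δ1: rk_F7 10
degree 0: 6−5−0 = 1 → Ȟ^0 ≅ Z/7
degree 1: 15−10−5 = 0 → Ȟ^1 ≅ 0
degree 2: 10−0−10 = 0 → Ȟ^2 ≅ 0

Ȟ^0 = Z/7,  Ȟ^1 = 0,  Ȟ^2 = 0


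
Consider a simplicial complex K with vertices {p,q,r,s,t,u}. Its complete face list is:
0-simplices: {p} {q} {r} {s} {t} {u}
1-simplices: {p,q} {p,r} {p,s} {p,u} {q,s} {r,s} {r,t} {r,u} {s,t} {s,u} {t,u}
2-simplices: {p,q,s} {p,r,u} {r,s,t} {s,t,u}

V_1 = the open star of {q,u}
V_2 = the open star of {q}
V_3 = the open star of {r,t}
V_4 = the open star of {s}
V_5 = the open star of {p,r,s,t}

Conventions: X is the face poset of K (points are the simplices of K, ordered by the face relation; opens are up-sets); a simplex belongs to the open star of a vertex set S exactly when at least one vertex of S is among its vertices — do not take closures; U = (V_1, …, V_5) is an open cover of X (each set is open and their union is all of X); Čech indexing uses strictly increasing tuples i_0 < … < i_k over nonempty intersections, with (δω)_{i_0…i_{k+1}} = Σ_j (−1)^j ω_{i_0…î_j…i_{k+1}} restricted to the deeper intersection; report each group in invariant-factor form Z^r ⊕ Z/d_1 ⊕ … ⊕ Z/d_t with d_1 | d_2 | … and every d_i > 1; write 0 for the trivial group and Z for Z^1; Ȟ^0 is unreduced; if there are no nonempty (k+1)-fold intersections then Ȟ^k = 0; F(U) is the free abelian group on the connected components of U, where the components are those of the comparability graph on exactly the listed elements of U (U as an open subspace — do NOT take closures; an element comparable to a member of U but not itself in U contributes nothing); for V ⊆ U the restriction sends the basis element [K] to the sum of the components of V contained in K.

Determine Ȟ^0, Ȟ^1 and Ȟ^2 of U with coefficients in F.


Ȟ^0 = Z; Ȟ^1 = Z; Ȟ^2 = 0

cover nerve:
  V1={{q},{u},{p,q},{p,u},{q,s},{r,u},{s,u},{t,u},{p,q,s},{p,r,u},{s,t,u}} V2={{q},{p,q},{q,s},{p,q,s}} V3={{r},{t},{p,r},{r,s},{r,t},{r,u},{s,t},{t,u},{p,r,u},{r,s,t},{s,t,u}} V4={{s},{p,s},{q,s},{r,s},{s,t},{s,u},{p,q,s},{r,s,t},{s,t,u}} V5={{p},{r},{s},{t},{p,q},{p,r},{p,s},{p,u},{q,s},{r,s},{r,t},{r,u},{s,t},{s,u},{t,u},{p,q,s},{p,r,u},{r,s,t},{s,t,u}}
  V12={{q},{p,q},{q,s},{p,q,s}} V13={{r,u},{t,u},{p,r,u},{s,t,u}} V14={{q,s},{s,u},{p,q,s},{s,t,u}} V15={{p,q},{p,u},{q,s},{r,u},{s,u},{t,u},{p,q,s},{p,r,u},{s,t,u}} V24={{q,s},{p,q,s}} V25={{p,q},{q,s},{p,q,s}} V34={{r,s},{s,t},{r,s,t},{s,t,u}} V35={{r},{t},{p,r},{r,s},{r,t},{r,u},{s,t},{t,u},{p,r,u},{r,s,t},{s,t,u}} V45={{s},{p,s},{q,s},{r,s},{s,t},{s,u},{p,q,s},{r,s,t},{s,t,u}}
  V124={{q,s},{p,q,s}} V125={{p,q},{q,s},{p,q,s}} V134={{s,t,u}} V135={{r,u},{t,u},{p,r,u},{s,t,u}} V145={{q,s},{s,u},{p,q,s},{s,t,u}} V245={{q,s},{p,q,s}} V345={{r,s},{s,t},{r,s,t},{s,t,u}}
  V1245={{q,s},{p,q,s}} V1345={{s,t,u}}
components per intersection:
  V1: {{q},{p,q},{q,s},{p,q,s}} {{u},{p,u},{r,u},{s,u},{t,u},{p,r,u},{s,t,u}}
  V2: {{q},{p,q},{q,s},{p,q,s}}
  V3: {{r},{t},{p,r},{r,s},{r,t},{r,u},{s,t},{t,u},{p,r,u},{r,s,t},{s,t,u}}
  V4: {{s},{p,s},{q,s},{r,s},{s,t},{s,u},{p,q,s},{r,s,t},{s,t,u}}
  V5: {{p},{r},{s},{t},{p,q},{p,r},{p,s},{p,u},{q,s},{r,s},{r,t},{r,u},{s,t},{s,u},{t,u},{p,q,s},{p,r,u},{r,s,t},{s,t,u}}
  V12: {{q},{p,q},{q,s},{p,q,s}}
  V13: {{r,u},{p,r,u}} {{t,u},{s,t,u}}
  V14: {{q,s},{p,q,s}} {{s,u},{s,t,u}}
  V15: {{p,q},{q,s},{p,q,s}} {{p,u},{r,u},{p,r,u}} {{s,u},{t,u},{s,t,u}}
  V24: {{q,s},{p,q,s}}
  V25: {{p,q},{q,s},{p,q,s}}
  V34: {{r,s},{s,t},{r,s,t},{s,t,u}}
  V35: {{r},{t},{p,r},{r,s},{r,t},{r,u},{s,t},{t,u},{p,r,u},{r,s,t},{s,t,u}}
  V45: {{s},{p,s},{q,s},{r,s},{s,t},{s,u},{p,q,s},{r,s,t},{s,t,u}}
  V124: {{q,s},{p,q,s}}
  V125: {{p,q},{q,s},{p,q,s}}
  V134: {{s,t,u}}
  V135: {{r,u},{p,r,u}} {{t,u},{s,t,u}}
  V145: {{q,s},{p,q,s}} {{s,u},{s,t,u}}
  V245: {{q,s},{p,q,s}}
  V345: {{r,s},{s,t},{r,s,t},{s,t,u}}
  V1245: {{q,s},{p,q,s}}
  V1345: {{s,t,u}}
C dims 6,13,9,2; δ0: rk 5, SNF 1^5; δ1: rk 7, SNF 1^7; δ2: rk 2, SNF 1^2
Ȟ^0: (6−5)−0=1 ⇒ Z
Ȟ^1: (13−7)−5=1 ⇒ Z
Ȟ^2: (9−2)−7=0 ⇒ 0


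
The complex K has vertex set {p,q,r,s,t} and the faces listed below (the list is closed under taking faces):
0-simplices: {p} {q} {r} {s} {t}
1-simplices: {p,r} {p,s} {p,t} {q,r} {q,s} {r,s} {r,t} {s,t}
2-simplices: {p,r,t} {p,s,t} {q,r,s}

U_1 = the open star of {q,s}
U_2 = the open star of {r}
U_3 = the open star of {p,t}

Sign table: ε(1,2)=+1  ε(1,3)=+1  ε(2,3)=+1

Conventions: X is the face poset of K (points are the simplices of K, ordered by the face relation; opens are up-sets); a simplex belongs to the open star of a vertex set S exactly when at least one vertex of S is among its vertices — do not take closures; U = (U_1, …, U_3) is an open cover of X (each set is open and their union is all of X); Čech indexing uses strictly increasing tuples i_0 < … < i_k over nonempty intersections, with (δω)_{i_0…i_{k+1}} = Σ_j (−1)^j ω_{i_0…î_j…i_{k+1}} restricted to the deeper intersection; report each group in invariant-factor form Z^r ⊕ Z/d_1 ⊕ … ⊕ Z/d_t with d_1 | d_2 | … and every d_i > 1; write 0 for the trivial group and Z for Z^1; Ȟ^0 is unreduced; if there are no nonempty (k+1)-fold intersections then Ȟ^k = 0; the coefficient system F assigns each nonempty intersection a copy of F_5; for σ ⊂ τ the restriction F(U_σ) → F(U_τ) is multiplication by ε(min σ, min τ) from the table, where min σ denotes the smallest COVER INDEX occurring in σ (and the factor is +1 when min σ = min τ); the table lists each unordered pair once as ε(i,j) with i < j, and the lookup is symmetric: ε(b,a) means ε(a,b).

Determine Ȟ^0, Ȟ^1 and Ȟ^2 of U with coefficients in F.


nerve of the cover:
  U1={{q},{s},{p,s},{q,r},{q,s},{r,s},{s,t},{p,s,t},{q,r,s}} U2={{r},{p,r},{q,r},{r,s},{r,t},{p,r,t},{q,r,s}} U3={{p},{t},{p,r},{p,s},{p,t},{r,t},{s,t},{p,r,t},{p,s,t}}
  U12={{q,r},{r,s},{q,r,s}} U13={{p,s},{s,t},{p,s,t}} U23={{p,r},{r,t},{p,r,t}}
C dims 3,3; δ0: rk_F5 2
Ȟ^0 = (3 − 2) − 0 = 1, so Ȟ^0 ≅ Z/5
Ȟ^1 = (3 − 0) − 2 = 1, so Ȟ^1 ≅ Z/5
Ȟ^2 = (0 − 0) − 0 = 0, so Ȟ^2 ≅ 0

Ȟ^0 = Z/5, Ȟ^1 = Z/5 and Ȟ^2 = 0


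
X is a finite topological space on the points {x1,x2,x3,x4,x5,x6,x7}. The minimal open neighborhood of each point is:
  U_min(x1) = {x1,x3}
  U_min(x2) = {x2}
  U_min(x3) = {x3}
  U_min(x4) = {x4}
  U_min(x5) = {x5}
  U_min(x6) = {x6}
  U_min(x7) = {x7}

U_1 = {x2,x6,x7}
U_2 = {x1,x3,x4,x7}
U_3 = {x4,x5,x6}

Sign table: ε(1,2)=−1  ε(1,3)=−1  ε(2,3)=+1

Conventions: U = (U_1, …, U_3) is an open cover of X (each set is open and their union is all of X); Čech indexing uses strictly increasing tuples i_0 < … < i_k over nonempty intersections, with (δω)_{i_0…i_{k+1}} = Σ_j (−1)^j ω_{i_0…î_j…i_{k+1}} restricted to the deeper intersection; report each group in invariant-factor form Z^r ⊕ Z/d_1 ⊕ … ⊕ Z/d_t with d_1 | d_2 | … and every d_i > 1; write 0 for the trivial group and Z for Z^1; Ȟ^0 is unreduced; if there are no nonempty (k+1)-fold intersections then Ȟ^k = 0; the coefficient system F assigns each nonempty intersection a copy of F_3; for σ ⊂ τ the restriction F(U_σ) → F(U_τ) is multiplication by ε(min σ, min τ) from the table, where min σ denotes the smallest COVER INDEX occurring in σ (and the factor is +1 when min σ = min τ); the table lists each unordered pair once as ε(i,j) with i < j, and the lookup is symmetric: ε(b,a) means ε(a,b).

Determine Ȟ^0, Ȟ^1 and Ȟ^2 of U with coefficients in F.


intersection data:
  U12={x7} U13={x6} U23={x4}
C dims 3,3; δ0: rk_F3 2
Ȟ^0 = (3 − 2) − 0 = 1, so Ȟ^0 ≅ Z/3
Ȟ^1 = (3 − 0) − 2 = 1, so Ȟ^1 ≅ Z/3
Ȟ^2 = (0 − 0) − 0 = 0, so Ȟ^2 ≅ 0

Ȟ^0(U;F) ≅ Z/3, Ȟ^1(U;F) ≅ Z/3, Ȟ^2(U;F) ≅ 0


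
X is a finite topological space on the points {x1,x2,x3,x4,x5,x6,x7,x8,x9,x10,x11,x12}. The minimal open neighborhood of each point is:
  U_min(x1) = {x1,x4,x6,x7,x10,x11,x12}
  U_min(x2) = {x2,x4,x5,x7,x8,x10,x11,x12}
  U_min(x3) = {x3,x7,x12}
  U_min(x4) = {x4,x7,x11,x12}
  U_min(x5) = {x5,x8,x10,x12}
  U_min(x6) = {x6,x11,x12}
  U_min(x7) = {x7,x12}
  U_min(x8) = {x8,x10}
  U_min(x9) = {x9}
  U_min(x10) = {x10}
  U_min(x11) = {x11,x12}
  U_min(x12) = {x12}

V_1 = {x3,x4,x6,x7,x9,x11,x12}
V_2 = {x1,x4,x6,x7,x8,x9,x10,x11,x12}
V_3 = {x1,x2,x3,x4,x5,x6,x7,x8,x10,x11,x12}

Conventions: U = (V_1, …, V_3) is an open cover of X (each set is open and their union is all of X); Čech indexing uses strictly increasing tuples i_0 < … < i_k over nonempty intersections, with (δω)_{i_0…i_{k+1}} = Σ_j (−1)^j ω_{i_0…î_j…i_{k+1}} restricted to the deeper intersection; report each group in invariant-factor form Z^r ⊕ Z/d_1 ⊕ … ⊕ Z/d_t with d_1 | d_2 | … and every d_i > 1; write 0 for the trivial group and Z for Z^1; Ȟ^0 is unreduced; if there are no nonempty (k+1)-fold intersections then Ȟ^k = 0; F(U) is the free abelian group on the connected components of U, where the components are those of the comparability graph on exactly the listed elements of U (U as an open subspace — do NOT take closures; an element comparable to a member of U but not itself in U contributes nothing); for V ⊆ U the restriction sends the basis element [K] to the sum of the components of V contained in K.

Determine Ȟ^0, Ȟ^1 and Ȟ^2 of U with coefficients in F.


cover nerve:
  V12={x4,x6,x7,x9,x11,x12} V13={x3,x4,x6,x7,x11,x12} V23={x1,x4,x6,x7,x8,x10,x11,x12}
  V123={x4,x6,x7,x11,x12}
components per intersection:
  V1: {x3,x4,x6,x7,x11,x12} {x9}
  V2: {x1,x4,x6,x7,x8,x10,x11,x12} {x9}
  V3: {x1,x2,x3,x4,x5,x6,x7,x8,x10,x11,x12}
  V12: {x4,x6,x7,x11,x12} {x9}
  V13: {x3,x4,x6,x7,x11,x12}
  V23: {x1,x4,x6,x7,x8,x10,x11,x12}
  V123: {x4,x6,x7,x11,x12}
C dims 5,4,1; δ0: rk 3, SNF 1^3; δ1: rk 1, SNF 1^1
Ȟ^0: (5−3)−0=2 ⇒ Z^2
Ȟ^1: (4−1)−3=0 ⇒ 0
Ȟ^2: (1−0)−1=0 ⇒ 0

Ȟ^0(U;F) ≅ Z^2; Ȟ^1(U;F) ≅ 0; Ȟ^2(U;F) ≅ 0


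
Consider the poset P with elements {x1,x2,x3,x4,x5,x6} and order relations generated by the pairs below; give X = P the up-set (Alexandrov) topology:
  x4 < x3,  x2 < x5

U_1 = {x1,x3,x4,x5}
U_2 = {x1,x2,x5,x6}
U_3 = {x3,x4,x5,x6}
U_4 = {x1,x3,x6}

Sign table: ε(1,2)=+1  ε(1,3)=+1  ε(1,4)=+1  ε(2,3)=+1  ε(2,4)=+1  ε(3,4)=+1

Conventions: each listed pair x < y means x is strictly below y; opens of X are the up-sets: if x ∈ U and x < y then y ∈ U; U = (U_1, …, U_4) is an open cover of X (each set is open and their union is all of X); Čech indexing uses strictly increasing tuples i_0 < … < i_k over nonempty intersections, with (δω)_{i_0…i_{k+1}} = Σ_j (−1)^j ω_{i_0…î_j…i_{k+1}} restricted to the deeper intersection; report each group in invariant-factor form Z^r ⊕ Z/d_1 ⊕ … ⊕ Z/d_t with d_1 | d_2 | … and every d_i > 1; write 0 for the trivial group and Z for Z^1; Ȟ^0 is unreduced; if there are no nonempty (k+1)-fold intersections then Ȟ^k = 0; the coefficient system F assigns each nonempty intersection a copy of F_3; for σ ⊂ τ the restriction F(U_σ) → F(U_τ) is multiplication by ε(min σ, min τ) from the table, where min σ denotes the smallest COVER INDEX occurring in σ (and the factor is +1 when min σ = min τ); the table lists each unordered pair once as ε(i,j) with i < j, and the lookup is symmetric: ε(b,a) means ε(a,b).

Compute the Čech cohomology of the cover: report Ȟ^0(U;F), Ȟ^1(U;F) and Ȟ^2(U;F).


nonempty intersections:
  U12={x1,x5} U13={x3,x4,x5} U14={x1,x3} U23={x5,x6} U24={x1,x6} U34={x3,x6}
  U123={x5} U124={x1} U134={x3} U234={x6}
C dims 4,6,4; δ0: rk_F3 3; δ1: rk_F3 3
Ȟ^0: (4−3)−0=1 ⇒ Z/3
Ȟ^1: (6−3)−3=0 ⇒ 0
Ȟ^2: (4−0)−3=1 ⇒ Z/3

Ȟ^0(U;F) ≅ Z/3, Ȟ^1(U;F) ≅ 0, Ȟ^2(U;F) ≅ Z/3


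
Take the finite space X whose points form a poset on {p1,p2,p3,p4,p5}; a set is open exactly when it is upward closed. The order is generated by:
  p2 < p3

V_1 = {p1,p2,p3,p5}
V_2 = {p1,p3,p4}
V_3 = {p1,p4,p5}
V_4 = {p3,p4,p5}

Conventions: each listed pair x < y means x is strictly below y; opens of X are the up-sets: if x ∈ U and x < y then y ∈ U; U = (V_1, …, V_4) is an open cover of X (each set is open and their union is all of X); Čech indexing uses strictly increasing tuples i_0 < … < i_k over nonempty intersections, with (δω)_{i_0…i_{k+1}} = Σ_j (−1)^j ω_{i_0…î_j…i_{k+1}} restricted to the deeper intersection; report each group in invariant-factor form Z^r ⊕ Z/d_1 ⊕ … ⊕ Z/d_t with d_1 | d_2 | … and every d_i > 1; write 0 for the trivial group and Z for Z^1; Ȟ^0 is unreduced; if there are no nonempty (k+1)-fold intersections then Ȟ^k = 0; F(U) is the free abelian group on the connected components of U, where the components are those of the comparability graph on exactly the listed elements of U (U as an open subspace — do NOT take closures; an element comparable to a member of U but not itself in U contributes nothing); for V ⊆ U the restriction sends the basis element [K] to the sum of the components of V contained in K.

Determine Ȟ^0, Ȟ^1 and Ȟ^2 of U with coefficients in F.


Ȟ^0(U;F) ≅ Z^4, Ȟ^1(U;F) ≅ 0, Ȟ^2(U;F) ≅ 0

nerve simplices:
  V12={p1,p3} V13={p1,p5} V14={p3,p5} V23={p1,p4} V24={p3,p4} V34={p4,p5}
  V123={p1} V124={p3} V134={p5} V234={p4}
components per intersection:
  V1: {p1} {p2,p3} {p5}
  V2: {p1} {p3} {p4}
  V3: {p1} {p4} {p5}
  V4: {p3} {p4} {p5}
  V12: {p1} {p3}
  V13: {p1} {p5}
  V14: {p3} {p5}
  V23: {p1} {p4}
  V24: {p3} {p4}
  V34: {p4} {p5}
  V123: {p1}
  V124: {p3}
  V134: {p5}
  V234: {p4}
C dims 12,12,4; δ0: rk 8, SNF 1^8; δ1: rk 4, SNF 1^4
degree 0: 12−8−0 = 4 → Ȟ^0 ≅ Z^4
degree 1: 12−4−8 = 0 → Ȟ^1 ≅ 0
degree 2: 4−0−4 = 0 → Ȟ^2 ≅ 0


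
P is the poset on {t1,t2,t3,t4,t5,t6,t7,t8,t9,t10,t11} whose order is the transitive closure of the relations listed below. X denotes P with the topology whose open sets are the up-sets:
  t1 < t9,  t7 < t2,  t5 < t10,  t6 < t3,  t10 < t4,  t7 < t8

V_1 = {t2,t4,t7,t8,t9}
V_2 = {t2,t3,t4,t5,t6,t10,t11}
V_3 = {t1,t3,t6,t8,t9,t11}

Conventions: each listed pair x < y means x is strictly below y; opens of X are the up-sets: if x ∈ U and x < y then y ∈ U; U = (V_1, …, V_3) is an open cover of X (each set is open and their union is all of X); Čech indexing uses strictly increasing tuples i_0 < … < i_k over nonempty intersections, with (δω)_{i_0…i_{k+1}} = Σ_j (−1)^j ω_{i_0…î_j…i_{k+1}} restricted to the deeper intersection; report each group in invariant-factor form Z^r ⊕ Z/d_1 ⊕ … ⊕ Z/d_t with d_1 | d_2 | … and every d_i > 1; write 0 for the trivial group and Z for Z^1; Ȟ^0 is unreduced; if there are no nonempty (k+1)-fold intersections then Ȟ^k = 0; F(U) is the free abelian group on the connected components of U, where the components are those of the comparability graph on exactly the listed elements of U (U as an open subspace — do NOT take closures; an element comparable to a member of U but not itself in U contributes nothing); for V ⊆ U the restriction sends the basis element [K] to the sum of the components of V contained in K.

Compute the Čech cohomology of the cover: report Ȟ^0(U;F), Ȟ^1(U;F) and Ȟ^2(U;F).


Ȟ^0(U;F) ≅ Z^5, Ȟ^1(U;F) ≅ 0 and Ȟ^2(U;F) ≅ 0

nerve simplices:
  V12={t2,t4} V13={t8,t9} V23={t3,t6,t11}
components per intersection:
  V1: {t2,t7,t8} {t4} {t9}
  V2: {t2} {t3,t6} {t4,t5,t10} {t11}
  V3: {t1,t9} {t3,t6} {t8} {t11}
  V12: {t2} {t4}
  V13: {t8} {t9}
  V23: {t3,t6} {t11}
C dims 11,6; δ0: rk 6, SNF 1^6
degree 0: 11−6−0 = 5 → Ȟ^0 ≅ Z^5
degree 1: 6−0−6 = 0 → Ȟ^1 ≅ 0
degree 2: 0−0−0 = 0 → Ȟ^2 ≅ 0


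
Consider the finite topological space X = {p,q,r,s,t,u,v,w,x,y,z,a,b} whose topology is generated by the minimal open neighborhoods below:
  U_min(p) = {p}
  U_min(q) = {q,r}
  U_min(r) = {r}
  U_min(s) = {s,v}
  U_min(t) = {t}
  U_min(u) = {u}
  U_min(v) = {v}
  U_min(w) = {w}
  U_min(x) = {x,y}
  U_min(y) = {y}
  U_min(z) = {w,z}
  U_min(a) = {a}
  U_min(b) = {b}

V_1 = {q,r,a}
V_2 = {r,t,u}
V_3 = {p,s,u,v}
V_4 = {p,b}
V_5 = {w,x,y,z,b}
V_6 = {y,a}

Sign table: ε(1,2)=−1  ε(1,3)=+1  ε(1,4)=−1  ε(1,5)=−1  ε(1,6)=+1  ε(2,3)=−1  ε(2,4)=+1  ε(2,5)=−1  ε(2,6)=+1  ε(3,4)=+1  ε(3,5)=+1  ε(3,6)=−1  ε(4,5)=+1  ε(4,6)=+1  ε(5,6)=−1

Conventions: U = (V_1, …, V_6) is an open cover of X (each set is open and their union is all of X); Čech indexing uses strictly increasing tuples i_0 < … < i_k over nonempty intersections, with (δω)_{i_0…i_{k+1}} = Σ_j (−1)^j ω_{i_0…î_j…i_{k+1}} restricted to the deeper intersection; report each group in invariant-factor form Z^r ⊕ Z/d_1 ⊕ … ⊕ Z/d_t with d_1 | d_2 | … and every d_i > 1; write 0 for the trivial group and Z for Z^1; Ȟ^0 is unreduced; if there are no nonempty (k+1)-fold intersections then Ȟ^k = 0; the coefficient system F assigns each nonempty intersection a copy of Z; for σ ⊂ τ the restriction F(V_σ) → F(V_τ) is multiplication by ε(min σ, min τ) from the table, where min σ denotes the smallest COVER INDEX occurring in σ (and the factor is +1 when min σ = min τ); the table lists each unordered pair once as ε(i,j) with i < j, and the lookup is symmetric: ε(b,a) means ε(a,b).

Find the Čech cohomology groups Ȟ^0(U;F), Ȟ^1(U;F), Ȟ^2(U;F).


Ȟ^0 ≅ 0, Ȟ^1 ≅ Z/2, Ȟ^2 ≅ 0

cover nerve:
  V12={r} V16={a} V23={u} V34={p} V45={b} V56={y}
C dims 6,6; δ0: rk 6, SNF 1^5·2
Ȟ^0: (6−6)−0=0 ⇒ 0
Ȟ^1: (6−0)−6=0 plus torsion [2] ⇒ Z/2
Ȟ^2: (0−0)−0=0 ⇒ 0


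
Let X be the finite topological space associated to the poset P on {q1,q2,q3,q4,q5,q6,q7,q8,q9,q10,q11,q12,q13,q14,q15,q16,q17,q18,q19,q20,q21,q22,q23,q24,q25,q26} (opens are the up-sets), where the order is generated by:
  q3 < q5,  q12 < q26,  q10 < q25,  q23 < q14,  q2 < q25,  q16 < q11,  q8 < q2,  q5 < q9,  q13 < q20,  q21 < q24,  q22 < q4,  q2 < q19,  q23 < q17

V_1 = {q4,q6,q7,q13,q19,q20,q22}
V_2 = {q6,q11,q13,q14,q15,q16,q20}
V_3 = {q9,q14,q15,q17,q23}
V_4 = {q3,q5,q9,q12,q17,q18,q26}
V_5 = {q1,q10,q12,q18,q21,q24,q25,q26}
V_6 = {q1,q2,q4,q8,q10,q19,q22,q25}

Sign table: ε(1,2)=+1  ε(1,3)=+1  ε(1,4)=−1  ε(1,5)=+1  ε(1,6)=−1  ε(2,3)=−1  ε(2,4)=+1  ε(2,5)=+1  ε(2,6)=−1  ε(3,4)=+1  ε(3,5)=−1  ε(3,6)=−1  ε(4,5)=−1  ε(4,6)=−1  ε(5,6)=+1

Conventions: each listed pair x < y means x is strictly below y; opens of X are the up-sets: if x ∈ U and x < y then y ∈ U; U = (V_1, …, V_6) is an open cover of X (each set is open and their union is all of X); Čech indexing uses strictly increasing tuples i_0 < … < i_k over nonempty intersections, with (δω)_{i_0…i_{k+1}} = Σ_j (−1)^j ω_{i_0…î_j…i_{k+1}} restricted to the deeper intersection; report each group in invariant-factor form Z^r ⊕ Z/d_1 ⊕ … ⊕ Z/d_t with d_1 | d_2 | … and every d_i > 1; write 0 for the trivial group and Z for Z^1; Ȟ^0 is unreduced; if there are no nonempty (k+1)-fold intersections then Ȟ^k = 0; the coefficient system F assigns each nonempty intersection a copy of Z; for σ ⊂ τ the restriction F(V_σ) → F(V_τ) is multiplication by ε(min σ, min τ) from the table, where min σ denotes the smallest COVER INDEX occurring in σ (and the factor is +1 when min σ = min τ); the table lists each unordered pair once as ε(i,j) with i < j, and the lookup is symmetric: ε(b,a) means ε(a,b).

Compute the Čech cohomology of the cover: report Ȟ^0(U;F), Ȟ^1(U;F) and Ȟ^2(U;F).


Ȟ^0 ≅ 0, Ȟ^1 ≅ Z/2, Ȟ^2 ≅ 0

intersection data:
  V12={q6,q13,q20} V16={q4,q19,q22} V23={q14,q15} V34={q9,q17} V45={q12,q18,q26} V56={q1,q10,q25}
C dims 6,6; δ0: rk 6, SNF 1^5·2
Ȟ^0 = (6 − 6) − 0 = 0, so Ȟ^0 ≅ 0
Ȟ^1 = (6 − 0) − 6 = 0 plus torsion [2], so Ȟ^1 ≅ Z/2
Ȟ^2 = (0 − 0) − 0 = 0, so Ȟ^2 ≅ 0


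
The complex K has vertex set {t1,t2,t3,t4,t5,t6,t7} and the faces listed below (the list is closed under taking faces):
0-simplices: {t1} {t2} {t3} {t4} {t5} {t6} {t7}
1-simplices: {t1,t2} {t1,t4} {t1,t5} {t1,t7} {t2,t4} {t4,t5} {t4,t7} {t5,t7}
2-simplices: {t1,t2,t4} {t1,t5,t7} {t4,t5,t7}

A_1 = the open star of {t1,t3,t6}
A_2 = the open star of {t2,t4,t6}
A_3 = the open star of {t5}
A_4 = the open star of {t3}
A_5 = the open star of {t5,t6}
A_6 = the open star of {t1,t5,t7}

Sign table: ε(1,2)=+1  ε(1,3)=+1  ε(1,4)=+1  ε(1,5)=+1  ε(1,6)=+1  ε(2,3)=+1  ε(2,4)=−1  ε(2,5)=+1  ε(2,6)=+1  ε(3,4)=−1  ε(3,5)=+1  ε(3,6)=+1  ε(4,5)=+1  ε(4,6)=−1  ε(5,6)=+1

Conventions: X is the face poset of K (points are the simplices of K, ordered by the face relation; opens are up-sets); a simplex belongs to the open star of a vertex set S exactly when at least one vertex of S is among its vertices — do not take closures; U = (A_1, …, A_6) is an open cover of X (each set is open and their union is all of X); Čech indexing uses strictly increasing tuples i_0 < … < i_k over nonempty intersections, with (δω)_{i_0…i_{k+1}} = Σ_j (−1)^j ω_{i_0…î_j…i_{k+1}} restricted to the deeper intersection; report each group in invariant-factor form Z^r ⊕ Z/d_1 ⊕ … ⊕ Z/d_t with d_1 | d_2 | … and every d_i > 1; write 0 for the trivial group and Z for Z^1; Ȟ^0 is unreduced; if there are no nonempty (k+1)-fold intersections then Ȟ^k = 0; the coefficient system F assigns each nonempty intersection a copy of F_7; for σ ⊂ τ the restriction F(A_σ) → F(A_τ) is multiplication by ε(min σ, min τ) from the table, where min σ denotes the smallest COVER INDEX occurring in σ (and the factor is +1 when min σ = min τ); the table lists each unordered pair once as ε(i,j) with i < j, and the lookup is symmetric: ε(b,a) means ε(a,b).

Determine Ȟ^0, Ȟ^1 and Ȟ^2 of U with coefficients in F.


Ȟ^0 = Z/7, Ȟ^1 = 0, Ȟ^2 = Z/7

nerve simplices:
  A1={{t1},{t3},{t6},{t1,t2},{t1,t4},{t1,t5},{t1,t7},{t1,t2,t4},{t1,t5,t7}} A2={{t2},{t4},{t6},{t1,t2},{t1,t4},{t2,t4},{t4,t5},{t4,t7},{t1,t2,t4},{t4,t5,t7}} A3={{t5},{t1,t5},{t4,t5},{t5,t7},{t1,t5,t7},{t4,t5,t7}} A4={{t3}} A5={{t5},{t6},{t1,t5},{t4,t5},{t5,t7},{t1,t5,t7},{t4,t5,t7}} A6={{t1},{t5},{t7},{t1,t2},{t1,t4},{t1,t5},{t1,t7},{t4,t5},{t4,t7},{t5,t7},{t1,t2,t4},{t1,t5,t7},{t4,t5,t7}}
  A12={{t6},{t1,t2},{t1,t4},{t1,t2,t4}} A13={{t1,t5},{t1,t5,t7}} A14={{t3}} A15={{t6},{t1,t5},{t1,t5,t7}} A16={{t1},{t1,t2},{t1,t4},{t1,t5},{t1,t7},{t1,t2,t4},{t1,t5,t7}} A23={{t4,t5},{t4,t5,t7}} A25={{t6},{t4,t5},{t4,t5,t7}} A26={{t1,t2},{t1,t4},{t4,t5},{t4,t7},{t1,t2,t4},{t4,t5,t7}} A35={{t5},{t1,t5},{t4,t5},{t5,t7},{t1,t5,t7},{t4,t5,t7}} A36={{t5},{t1,t5},{t4,t5},{t5,t7},{t1,t5,t7},{t4,t5,t7}} A56={{t5},{t1,t5},{t4,t5},{t5,t7},{t1,t5,t7},{t4,t5,t7}}
  A125={{t6}} A126={{t1,t2},{t1,t4},{t1,t2,t4}} A135={{t1,t5},{t1,t5,t7}} A136={{t1,t5},{t1,t5,t7}} A156={{t1,t5},{t1,t5,t7}} A235={{t4,t5},{t4,t5,t7}} A236={{t4,t5},{t4,t5,t7}} A256={{t4,t5},{t4,t5,t7}} A356={{t5},{t1,t5},{t4,t5},{t5,t7},{t1,t5,t7},{t4,t5,t7}}
  A1356={{t1,t5},{t1,t5,t7}} A2356={{t4,t5},{t4,t5,t7}}
C dims 6,11,9,2; δ0: rk_F7 5; δ1: rk_F7 6; δ2: rk_F7 2
degree 0: 6−5−0 = 1 → Ȟ^0 ≅ Z/7
degree 1: 11−6−5 = 0 → Ȟ^1 ≅ 0
degree 2: 9−2−6 = 1 → Ȟ^2 ≅ Z/7


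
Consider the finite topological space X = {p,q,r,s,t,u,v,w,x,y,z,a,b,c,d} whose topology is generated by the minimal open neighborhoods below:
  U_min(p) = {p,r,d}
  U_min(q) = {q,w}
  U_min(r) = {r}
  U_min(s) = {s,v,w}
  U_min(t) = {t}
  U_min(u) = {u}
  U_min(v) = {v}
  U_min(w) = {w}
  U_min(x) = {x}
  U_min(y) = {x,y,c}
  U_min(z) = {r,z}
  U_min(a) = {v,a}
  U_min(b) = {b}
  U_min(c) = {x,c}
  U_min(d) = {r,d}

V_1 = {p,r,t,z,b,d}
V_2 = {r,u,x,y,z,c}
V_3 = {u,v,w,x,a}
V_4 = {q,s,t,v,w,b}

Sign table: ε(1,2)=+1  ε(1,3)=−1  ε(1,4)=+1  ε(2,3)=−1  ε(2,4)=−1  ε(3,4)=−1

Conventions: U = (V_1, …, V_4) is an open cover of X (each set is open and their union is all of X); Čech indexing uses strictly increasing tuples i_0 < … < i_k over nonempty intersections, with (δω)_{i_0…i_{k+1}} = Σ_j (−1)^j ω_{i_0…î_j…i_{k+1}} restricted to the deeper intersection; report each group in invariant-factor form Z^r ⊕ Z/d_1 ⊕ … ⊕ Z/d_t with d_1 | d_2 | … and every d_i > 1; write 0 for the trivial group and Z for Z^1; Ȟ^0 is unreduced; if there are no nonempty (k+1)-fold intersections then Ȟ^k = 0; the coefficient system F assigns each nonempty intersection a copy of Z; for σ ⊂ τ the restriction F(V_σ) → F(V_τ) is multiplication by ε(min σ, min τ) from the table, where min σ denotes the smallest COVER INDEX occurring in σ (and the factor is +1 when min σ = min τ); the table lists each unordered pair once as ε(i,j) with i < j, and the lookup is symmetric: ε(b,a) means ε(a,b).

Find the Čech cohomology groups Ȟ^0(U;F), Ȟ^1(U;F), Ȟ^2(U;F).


intersection data:
  V12={r,z} V14={t,b} V23={u,x} V34={v,w}
C dims 4,4; δ0: rk 3, SNF 1^3
Ȟ^0 = (4 − 3) − 0 = 1, so Ȟ^0 ≅ Z
Ȟ^1 = (4 − 0) − 3 = 1, so Ȟ^1 ≅ Z
Ȟ^2 = (0 − 0) − 0 = 0, so Ȟ^2 ≅ 0

Ȟ^0 ≅ Z; Ȟ^1 ≅ Z; Ȟ^2 ≅ 0


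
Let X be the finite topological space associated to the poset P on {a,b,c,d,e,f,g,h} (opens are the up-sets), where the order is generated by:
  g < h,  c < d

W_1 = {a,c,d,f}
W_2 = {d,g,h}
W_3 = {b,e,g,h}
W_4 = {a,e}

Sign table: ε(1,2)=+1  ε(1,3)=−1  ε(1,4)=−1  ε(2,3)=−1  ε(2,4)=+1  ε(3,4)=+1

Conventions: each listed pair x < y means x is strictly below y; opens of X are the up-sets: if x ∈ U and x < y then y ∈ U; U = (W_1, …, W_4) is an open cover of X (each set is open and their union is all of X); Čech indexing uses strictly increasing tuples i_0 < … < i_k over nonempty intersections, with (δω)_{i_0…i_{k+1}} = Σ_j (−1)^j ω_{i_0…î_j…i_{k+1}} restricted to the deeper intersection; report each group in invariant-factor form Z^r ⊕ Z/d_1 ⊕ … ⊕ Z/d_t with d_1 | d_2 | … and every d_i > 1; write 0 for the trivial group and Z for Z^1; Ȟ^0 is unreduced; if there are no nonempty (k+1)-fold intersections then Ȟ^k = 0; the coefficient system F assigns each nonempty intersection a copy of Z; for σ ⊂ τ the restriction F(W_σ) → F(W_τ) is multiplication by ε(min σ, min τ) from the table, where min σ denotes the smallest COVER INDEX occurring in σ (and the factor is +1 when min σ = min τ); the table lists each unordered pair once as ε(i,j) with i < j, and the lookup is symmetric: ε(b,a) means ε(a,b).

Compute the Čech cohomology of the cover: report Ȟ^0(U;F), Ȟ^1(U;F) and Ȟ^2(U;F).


nonempty overlaps:
  W12={d} W14={a} W23={g,h} W34={e}
C dims 4,4; δ0: rk 3, SNF 1^3
degree 0: 4−3−0 = 1 → Ȟ^0 ≅ Z
degree 1: 4−0−3 = 1 → Ȟ^1 ≅ Z
degree 2: 0−0−0 = 0 → Ȟ^2 ≅ 0

Ȟ^0 ≅ Z, Ȟ^1 ≅ Z and Ȟ^2 ≅ 0


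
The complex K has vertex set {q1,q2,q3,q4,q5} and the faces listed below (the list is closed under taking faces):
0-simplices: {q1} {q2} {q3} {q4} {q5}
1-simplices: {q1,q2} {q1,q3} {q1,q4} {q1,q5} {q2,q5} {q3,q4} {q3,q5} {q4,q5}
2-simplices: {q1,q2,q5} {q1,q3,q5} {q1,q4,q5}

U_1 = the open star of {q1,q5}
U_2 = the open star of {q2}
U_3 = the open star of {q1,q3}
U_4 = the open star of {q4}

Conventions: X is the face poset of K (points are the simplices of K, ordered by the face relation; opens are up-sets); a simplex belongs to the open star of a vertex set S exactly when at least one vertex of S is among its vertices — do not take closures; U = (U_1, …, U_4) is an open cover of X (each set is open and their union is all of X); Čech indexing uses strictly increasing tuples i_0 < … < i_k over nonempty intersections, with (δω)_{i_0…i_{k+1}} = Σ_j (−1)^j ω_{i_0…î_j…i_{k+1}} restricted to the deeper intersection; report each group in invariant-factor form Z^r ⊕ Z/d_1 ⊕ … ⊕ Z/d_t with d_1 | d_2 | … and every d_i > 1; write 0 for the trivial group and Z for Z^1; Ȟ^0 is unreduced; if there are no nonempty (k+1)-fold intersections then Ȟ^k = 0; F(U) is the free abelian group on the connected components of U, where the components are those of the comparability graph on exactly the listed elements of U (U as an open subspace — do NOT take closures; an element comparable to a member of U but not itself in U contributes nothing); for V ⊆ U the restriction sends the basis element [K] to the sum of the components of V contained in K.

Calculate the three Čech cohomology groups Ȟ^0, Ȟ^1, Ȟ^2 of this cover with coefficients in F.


nerve of the cover:
  U1={{q1},{q5},{q1,q2},{q1,q3},{q1,q4},{q1,q5},{q2,q5},{q3,q5},{q4,q5},{q1,q2,q5},{q1,q3,q5},{q1,q4,q5}} U2={{q2},{q1,q2},{q2,q5},{q1,q2,q5}} U3={{q1},{q3},{q1,q2},{q1,q3},{q1,q4},{q1,q5},{q3,q4},{q3,q5},{q1,q2,q5},{q1,q3,q5},{q1,q4,q5}} U4={{q4},{q1,q4},{q3,q4},{q4,q5},{q1,q4,q5}}
  U12={{q1,q2},{q2,q5},{q1,q2,q5}} U13={{q1},{q1,q2},{q1,q3},{q1,q4},{q1,q5},{q3,q5},{q1,q2,q5},{q1,q3,q5},{q1,q4,q5}} U14={{q1,q4},{q4,q5},{q1,q4,q5}} U23={{q1,q2},{q1,q2,q5}} U34={{q1,q4},{q3,q4},{q1,q4,q5}}
  U123={{q1,q2},{q1,q2,q5}} U134={{q1,q4},{q1,q4,q5}}
components per intersection:
  U1: {{q1},{q5},{q1,q2},{q1,q3},{q1,q4},{q1,q5},{q2,q5},{q3,q5},{q4,q5},{q1,q2,q5},{q1,q3,q5},{q1,q4,q5}}
  U2: {{q2},{q1,q2},{q2,q5},{q1,q2,q5}}
  U3: {{q1},{q3},{q1,q2},{q1,q3},{q1,q4},{q1,q5},{q3,q4},{q3,q5},{q1,q2,q5},{q1,q3,q5},{q1,q4,q5}}
  U4: {{q4},{q1,q4},{q3,q4},{q4,q5},{q1,q4,q5}}
  U12: {{q1,q2},{q2,q5},{q1,q2,q5}}
  U13: {{q1},{q1,q2},{q1,q3},{q1,q4},{q1,q5},{q3,q5},{q1,q2,q5},{q1,q3,q5},{q1,q4,q5}}
  U14: {{q1,q4},{q4,q5},{q1,q4,q5}}
  U23: {{q1,q2},{q1,q2,q5}}
  U34: {{q1,q4},{q1,q4,q5}} {{q3,q4}}
  U123: {{q1,q2},{q1,q2,q5}}
  U134: {{q1,q4},{q1,q4,q5}}
C dims 4,6,2; δ0: rk 3, SNF 1^3; δ1: rk 2, SNF 1^2
Ȟ^0 = (4 − 3) − 0 = 1, so Ȟ^0 ≅ Z
Ȟ^1 = (6 − 2) − 3 = 1, so Ȟ^1 ≅ Z
Ȟ^2 = (2 − 0) − 2 = 0, so Ȟ^2 ≅ 0

Ȟ^0 ≅ Z; Ȟ^1 ≅ Z; Ȟ^2 ≅ 0


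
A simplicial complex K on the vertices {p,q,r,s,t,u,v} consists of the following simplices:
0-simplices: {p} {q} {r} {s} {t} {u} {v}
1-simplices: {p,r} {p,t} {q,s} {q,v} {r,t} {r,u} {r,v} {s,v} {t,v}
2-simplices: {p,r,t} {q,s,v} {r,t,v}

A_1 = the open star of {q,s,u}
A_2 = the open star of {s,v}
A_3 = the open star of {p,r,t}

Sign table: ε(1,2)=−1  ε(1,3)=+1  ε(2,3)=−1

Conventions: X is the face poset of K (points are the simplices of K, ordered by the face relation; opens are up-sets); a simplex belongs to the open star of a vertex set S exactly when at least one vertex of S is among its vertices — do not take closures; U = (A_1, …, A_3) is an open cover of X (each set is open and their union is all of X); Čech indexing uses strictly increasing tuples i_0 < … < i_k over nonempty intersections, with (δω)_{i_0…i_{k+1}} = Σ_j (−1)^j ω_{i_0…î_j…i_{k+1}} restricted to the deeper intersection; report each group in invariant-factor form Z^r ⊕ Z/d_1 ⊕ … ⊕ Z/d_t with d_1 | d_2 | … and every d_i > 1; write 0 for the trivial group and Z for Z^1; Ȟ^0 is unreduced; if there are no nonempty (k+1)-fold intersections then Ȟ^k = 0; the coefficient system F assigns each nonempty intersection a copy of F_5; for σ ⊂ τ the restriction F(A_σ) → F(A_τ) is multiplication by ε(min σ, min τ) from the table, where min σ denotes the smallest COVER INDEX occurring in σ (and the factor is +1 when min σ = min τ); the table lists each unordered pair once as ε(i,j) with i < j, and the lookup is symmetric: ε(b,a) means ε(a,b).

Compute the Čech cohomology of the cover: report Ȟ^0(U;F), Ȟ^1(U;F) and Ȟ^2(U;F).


nonempty overlaps:
  A1={{q},{s},{u},{q,s},{q,v},{r,u},{s,v},{q,s,v}} A2={{s},{v},{q,s},{q,v},{r,v},{s,v},{t,v},{q,s,v},{r,t,v}} A3={{p},{r},{t},{p,r},{p,t},{r,t},{r,u},{r,v},{t,v},{p,r,t},{r,t,v}}
  A12={{s},{q,s},{q,v},{s,v},{q,s,v}} A13={{r,u}} A23={{r,v},{t,v},{r,t,v}}
C dims 3,3; δ0: rk_F5 2
degree 0: 3−2−0 = 1 → Ȟ^0 ≅ Z/5
degree 1: 3−0−2 = 1 → Ȟ^1 ≅ Z/5
degree 2: 0−0−0 = 0 → Ȟ^2 ≅ 0

Ȟ^0 = Z/5, Ȟ^1 = Z/5 and Ȟ^2 = 0


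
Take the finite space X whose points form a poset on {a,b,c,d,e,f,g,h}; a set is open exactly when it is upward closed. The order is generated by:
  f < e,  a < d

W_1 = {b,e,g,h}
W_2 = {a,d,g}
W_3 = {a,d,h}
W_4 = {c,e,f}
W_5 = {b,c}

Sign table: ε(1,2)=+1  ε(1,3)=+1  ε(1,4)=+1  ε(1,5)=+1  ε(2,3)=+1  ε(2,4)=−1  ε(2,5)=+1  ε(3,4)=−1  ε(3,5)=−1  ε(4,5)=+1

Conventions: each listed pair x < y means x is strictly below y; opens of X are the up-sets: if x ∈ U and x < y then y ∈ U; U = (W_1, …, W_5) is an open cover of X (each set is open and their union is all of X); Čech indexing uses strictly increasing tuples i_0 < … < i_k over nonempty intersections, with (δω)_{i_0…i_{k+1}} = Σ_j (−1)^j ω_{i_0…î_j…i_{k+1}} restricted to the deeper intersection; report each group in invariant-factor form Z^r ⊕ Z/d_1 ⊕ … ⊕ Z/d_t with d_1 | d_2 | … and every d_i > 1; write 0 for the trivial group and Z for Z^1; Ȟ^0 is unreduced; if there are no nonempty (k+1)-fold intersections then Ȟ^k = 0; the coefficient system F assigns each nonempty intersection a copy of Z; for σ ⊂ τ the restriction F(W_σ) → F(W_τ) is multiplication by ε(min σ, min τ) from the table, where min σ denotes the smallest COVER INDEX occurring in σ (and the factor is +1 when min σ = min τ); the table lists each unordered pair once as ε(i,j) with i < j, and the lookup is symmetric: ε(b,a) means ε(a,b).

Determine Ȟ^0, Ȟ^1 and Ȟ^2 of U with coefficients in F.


Ȟ^0(U;F) ≅ Z, Ȟ^1(U;F) ≅ Z^2 and Ȟ^2(U;F) ≅ 0

nonempty intersections:
  W12={g} W13={h} W14={e} W15={b} W23={a,d} W45={c}
C dims 5,6; δ0: rk 4, SNF 1^4
Ȟ^0: (5−4)−0=1 ⇒ Z
Ȟ^1: (6−0)−4=2 ⇒ Z^2
Ȟ^2: (0−0)−0=0 ⇒ 0


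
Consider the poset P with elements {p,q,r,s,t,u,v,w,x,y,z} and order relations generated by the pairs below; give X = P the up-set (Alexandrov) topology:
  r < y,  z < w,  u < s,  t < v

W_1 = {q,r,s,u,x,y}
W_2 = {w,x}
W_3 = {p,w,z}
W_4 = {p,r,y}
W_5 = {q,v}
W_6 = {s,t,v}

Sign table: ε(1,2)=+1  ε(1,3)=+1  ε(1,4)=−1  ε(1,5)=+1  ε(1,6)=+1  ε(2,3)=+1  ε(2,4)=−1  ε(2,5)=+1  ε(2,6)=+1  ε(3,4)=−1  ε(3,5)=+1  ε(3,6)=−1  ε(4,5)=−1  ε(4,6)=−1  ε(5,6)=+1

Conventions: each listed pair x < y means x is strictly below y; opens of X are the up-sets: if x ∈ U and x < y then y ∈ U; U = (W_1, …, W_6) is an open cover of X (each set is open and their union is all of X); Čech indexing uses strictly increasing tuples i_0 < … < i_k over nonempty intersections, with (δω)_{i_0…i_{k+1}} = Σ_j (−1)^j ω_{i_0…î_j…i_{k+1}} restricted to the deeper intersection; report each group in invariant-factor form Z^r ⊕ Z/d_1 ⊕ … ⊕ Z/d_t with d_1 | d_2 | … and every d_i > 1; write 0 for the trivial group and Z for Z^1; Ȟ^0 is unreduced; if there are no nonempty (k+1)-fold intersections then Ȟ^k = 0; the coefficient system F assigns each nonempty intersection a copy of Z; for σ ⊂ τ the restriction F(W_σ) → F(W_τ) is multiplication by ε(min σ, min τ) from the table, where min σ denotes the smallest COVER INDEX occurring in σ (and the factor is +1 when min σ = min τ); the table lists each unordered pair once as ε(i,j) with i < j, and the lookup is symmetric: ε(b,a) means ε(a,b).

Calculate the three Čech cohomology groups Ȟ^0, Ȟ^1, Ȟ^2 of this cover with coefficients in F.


nonempty intersections:
  W12={x} W14={r,y} W15={q} W16={s} W23={w} W34={p} W56={v}
C dims 6,7; δ0: rk 5, SNF 1^5
Ȟ^0: (6−5)−0=1 ⇒ Z
Ȟ^1: (7−0)−5=2 ⇒ Z^2
Ȟ^2: (0−0)−0=0 ⇒ 0

Ȟ^0 ≅ Z, Ȟ^1 ≅ Z^2 and Ȟ^2 ≅ 0


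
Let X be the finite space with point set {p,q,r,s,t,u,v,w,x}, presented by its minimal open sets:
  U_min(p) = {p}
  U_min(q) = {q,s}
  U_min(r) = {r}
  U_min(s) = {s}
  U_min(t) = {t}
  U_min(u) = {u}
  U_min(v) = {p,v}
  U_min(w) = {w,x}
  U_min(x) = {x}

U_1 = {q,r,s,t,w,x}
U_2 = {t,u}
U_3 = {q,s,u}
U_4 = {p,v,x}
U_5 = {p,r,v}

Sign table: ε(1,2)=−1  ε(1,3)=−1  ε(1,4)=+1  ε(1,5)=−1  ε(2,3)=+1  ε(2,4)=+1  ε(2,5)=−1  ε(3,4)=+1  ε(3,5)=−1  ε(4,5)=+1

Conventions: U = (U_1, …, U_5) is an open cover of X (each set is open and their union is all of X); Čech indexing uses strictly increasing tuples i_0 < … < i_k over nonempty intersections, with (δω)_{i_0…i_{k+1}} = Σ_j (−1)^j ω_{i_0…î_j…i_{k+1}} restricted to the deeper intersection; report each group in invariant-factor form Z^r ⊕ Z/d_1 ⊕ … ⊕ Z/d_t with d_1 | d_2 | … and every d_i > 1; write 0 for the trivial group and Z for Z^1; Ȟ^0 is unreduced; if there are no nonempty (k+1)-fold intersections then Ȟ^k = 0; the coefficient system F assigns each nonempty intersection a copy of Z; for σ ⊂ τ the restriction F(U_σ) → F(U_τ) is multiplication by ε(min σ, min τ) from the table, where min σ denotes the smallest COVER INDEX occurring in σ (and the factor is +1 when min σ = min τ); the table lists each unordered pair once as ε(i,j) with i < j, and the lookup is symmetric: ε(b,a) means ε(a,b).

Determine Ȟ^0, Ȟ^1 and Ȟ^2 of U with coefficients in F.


Ȟ^0 ≅ 0; Ȟ^1 ≅ Z ⊕ Z/2; Ȟ^2 ≅ 0

nonempty overlaps:
  U12={t} U13={q,s} U14={x} U15={r} U23={u} U45={p,v}
C dims 5,6; δ0: rk 5, SNF 1^4·2
degree 0: 5−5−0 = 0 → Ȟ^0 ≅ 0
degree 1: 6−0−5 = 1 plus torsion [2] → Ȟ^1 ≅ Z ⊕ Z/2
degree 2: 0−0−0 = 0 → Ȟ^2 ≅ 0


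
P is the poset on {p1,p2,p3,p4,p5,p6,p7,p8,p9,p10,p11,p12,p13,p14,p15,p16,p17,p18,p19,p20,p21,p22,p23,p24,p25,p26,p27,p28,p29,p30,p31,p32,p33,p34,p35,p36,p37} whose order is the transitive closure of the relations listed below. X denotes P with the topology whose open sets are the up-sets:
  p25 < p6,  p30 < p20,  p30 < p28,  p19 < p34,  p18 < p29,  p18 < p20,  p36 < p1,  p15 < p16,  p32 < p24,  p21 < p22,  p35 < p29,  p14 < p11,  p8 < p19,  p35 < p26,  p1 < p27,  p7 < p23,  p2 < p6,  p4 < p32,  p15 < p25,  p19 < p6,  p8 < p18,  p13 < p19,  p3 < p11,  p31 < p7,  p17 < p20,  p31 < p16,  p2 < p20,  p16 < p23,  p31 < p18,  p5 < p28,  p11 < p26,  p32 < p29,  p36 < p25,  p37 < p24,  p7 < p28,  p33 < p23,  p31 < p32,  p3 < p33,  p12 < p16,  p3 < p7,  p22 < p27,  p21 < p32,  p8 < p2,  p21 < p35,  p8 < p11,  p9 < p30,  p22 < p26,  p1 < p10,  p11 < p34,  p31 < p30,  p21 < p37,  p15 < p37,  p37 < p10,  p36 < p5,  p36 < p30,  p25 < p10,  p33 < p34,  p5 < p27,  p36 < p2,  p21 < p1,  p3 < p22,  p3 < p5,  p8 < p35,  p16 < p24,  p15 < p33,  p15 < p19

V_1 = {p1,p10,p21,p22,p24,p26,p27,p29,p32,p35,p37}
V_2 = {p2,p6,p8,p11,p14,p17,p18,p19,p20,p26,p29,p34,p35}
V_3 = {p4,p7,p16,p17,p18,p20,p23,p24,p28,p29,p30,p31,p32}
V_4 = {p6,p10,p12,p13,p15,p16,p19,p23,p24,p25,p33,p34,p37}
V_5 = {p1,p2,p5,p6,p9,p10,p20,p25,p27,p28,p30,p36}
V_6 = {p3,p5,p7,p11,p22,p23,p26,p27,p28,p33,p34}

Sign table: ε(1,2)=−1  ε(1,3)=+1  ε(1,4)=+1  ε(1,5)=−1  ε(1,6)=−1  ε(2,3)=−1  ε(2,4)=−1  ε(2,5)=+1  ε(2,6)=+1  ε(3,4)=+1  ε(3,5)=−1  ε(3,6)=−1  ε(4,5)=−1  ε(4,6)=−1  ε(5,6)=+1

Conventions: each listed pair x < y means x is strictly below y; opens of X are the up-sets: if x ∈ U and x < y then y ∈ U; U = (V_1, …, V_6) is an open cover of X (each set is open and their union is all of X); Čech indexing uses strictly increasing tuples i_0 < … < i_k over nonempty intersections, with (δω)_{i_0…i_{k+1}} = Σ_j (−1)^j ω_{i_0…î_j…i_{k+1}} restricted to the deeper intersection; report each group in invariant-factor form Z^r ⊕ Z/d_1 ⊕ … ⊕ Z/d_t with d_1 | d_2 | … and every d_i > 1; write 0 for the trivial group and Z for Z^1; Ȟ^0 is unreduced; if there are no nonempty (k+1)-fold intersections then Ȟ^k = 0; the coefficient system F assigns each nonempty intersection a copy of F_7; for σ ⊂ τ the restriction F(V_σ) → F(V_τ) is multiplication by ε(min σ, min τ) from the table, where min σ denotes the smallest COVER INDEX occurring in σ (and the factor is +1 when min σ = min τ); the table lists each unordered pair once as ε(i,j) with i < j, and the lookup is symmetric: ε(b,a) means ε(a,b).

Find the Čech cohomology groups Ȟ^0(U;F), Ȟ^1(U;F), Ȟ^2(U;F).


Ȟ^0 ≅ Z/7,  Ȟ^1 ≅ 0,  Ȟ^2 ≅ 0

nerve simplices:
  V12={p26,p29,p35} V13={p24,p29,p32} V14={p10,p24,p37} V15={p1,p10,p27} V16={p22,p26,p27} V23={p17,p18,p20,p29} V24={p6,p19,p34} V25={p2,p6,p20} V26={p11,p26,p34} V34={p16,p23,p24} V35={p20,p28,p30} V36={p7,p23,p28} V45={p6,p10,p25} V46={p23,p33,p34} V56={p5,p27,p28}
  V123={p29} V126={p26} V134={p24} V145={p10} V156={p27} V235={p20} V245={p6} V246={p34} V346={p23} V356={p28}
C dims 6,15,10; δ0: rk_F7 5; δ1: rk_F7 10
degree 0: 6−5−0 = 1 → Ȟ^0 ≅ Z/7
degree 1: 15−10−5 = 0 → Ȟ^1 ≅ 0
degree 2: 10−0−10 = 0 → Ȟ^2 ≅ 0
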